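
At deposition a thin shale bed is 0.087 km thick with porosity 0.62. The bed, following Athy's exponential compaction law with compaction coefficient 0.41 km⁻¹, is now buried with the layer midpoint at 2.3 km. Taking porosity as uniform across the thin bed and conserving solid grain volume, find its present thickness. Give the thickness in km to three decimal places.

Porosity at 2.3 km: n = 0.62·exp(−0.41×2.3) = 0.2415
Solid-volume conservation: h(1−n) = h₀(1−n₀) ⇒ h = h₀·(1−n₀)/(1−n)
h = 0.087 × (1 − 0.62)/(1 − 0.2415) = 0.087 × 0.5010 = 0.0436 km

0.044 km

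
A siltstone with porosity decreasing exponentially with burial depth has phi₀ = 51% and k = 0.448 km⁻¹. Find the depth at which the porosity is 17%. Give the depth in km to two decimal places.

Invert Athy's law: z = ln(phi₀/phi) / k
z = ln(0.51/0.17) / 0.448 = ln(3) / 0.448 = 1.0986 / 0.448 = 2.452 km

2.45 km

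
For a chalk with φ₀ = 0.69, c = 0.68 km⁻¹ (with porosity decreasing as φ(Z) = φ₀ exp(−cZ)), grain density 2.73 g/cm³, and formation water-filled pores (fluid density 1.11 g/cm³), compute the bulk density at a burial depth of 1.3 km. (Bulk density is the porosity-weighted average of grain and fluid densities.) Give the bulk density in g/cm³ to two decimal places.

2.27 g/cm³

Porosity at depth: φ = 0.69·exp(−0.68×1.3) = 0.69×0.4131 = 0.2851
Bulk density: ρ_b = (1−φ)ρ_g + φ·ρ_f = 0.7149×2.73 + 0.2851×1.11
       = 1.952 + 0.316 = 2.268 g/cm³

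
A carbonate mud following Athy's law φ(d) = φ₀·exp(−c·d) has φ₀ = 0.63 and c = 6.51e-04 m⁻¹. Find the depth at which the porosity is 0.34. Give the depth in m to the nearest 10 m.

950 m

Working in km (1 km = 1000 m; c in km⁻¹ = c in m⁻¹ × 1000):
Invert Athy's law: d = ln(φ₀/φ) / c
d = ln(0.63/0.34) / 0.651 = ln(1.853) / 0.651 = 0.6168 / 0.651 = 0.947 km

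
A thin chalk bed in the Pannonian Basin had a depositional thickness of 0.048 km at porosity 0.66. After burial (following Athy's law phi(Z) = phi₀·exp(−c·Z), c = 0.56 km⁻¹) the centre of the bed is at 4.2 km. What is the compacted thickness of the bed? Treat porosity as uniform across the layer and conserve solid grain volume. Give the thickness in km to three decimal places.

Porosity at 4.2 km: phi = 0.66·exp(−0.56×4.2) = 0.0628
Solid-volume conservation: h(1−phi) = h₀(1−phi₀) ⇒ h = h₀·(1−phi₀)/(1−phi)
h = 0.048 × (1 − 0.66)/(1 − 0.0628) = 0.048 × 0.3628 = 0.0174 km

0.017 km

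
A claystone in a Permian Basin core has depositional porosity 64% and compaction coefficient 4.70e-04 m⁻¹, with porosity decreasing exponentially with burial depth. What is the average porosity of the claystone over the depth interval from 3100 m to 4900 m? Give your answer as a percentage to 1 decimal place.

10.1%

Working in km (1 km = 1000 m; c in km⁻¹ = c in m⁻¹ × 1000):
⟨phi⟩ = (1/(d₂−d₁)) ∫ phi₀ e^(−cd) dd = phi₀·(e^(−c·d₁) − e^(−c·d₂)) / (c·(d₂−d₁))
e^(−0.47×3.1) = 0.2329; e^(−0.47×4.9) = 0.1000
⟨phi⟩ = 0.64 × (0.2329 − 0.1000) / (0.47 × 1.8) = 0.64 × 0.1572 = 0.1006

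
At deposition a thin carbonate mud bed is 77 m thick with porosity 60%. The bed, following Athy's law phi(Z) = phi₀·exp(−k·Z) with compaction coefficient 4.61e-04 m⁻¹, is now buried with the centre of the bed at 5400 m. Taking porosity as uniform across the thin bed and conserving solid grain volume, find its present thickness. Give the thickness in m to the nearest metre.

Working in km (1 km = 1000 m; k in km⁻¹ = k in m⁻¹ × 1000):
Porosity at 5.4 km: phi = 0.6·exp(−0.461×5.4) = 0.0498
Solid-volume conservation: h(1−phi) = h₀(1−phi₀) ⇒ h = h₀·(1−phi₀)/(1−phi)
h = 0.077 × (1 − 0.6)/(1 − 0.0498) = 0.077 × 0.4210 = 0.0324 km

32 m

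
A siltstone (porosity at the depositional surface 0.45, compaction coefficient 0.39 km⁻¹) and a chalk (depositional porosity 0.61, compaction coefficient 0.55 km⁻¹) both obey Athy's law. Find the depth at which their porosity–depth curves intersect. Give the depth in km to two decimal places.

1.90 km

Set n₀ₐ e^(−cₐZ) = n₀ᵦ e^(−cᵦZ) ⇒ ln(n₀ₐ/n₀ᵦ) = (cₐ − cᵦ)·Z
Z = ln(0.45/0.61) / (0.39 − 0.55) = -0.3042 / -0.16 = 1.901 km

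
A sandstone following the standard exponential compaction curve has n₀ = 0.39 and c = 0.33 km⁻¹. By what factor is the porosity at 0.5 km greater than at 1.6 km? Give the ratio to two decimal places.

1.44

n(Z₁)/n(Z₂) = e^(−c·Z₁)/e^(−c·Z₂) = e^{c(Z₂−Z₁)}
= exp(0.33 × 1.1) = exp(0.363) = 1.4376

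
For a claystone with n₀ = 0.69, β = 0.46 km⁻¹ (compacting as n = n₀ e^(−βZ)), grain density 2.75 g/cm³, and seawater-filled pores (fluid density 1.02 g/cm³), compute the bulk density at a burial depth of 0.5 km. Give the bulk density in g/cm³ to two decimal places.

1.80 g/cm³

Porosity at depth: n = 0.69·exp(−0.46×0.5) = 0.69×0.7945 = 0.5482
Bulk density: ρ_b = (1−n)ρ_g + n·ρ_f = 0.4518×2.75 + 0.5482×1.02
       = 1.242 + 0.559 = 1.802 g/cm³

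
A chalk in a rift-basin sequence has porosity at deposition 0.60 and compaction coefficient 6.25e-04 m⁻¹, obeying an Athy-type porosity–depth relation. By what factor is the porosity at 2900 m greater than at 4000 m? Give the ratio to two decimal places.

Working in km (1 km = 1000 m; β in km⁻¹ = β in m⁻¹ × 1000):
phi(Z₁)/phi(Z₂) = e^(−β·Z₁)/e^(−β·Z₂) = e^{β(Z₂−Z₁)}
= exp(0.625 × 1.1) = exp(0.6875) = 1.9887

1.99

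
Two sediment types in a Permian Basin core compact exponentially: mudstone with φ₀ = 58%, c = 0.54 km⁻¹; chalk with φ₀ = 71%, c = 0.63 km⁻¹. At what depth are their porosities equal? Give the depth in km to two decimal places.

Set φ₀ₐ e^(−cₐz) = φ₀ᵦ e^(−cᵦz) ⇒ ln(φ₀ₐ/φ₀ᵦ) = (cₐ − cᵦ)·z
z = ln(0.58/0.71) / (0.54 − 0.63) = -0.2022 / -0.09 = 2.247 km

2.25 km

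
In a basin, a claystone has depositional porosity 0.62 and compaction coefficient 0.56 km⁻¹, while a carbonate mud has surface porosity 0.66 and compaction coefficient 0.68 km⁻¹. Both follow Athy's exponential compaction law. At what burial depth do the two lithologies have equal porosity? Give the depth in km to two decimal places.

0.52 km

Set φ₀ₐ e^(−kₐZ) = φ₀ᵦ e^(−kᵦZ) ⇒ ln(φ₀ₐ/φ₀ᵦ) = (kₐ − kᵦ)·Z
Z = ln(0.62/0.66) / (0.56 − 0.68) = -0.0625 / -0.12 = 0.521 km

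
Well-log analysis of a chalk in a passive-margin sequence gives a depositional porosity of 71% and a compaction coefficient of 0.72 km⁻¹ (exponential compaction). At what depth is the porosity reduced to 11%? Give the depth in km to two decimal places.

2.59 km

Invert Athy's law: z = ln(n₀/n) / β
z = ln(0.71/0.11) / 0.72 = ln(6.455) / 0.72 = 1.8648 / 0.72 = 2.590 km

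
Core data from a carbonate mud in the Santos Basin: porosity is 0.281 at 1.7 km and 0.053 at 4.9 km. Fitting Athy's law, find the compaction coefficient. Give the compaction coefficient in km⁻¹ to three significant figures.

Athy: n(d) = n₀ e^(−kd) ⇒ n₁/n₂ = e^{k(d₂−d₁)} ⇒ k = ln(n₁/n₂)/(d₂−d₁)
k = ln(0.281/0.053) / (4.9 − 1.7) = ln(5.302) / 3.2 = 1.6681 / 3.2 = 0.5213 km⁻¹

0.521 km⁻¹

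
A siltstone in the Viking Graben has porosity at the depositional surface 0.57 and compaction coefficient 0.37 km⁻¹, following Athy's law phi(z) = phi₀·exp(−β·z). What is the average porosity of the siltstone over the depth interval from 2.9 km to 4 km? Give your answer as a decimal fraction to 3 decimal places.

0.160

⟨phi⟩ = (1/(z₂−z₁)) ∫ phi₀ e^(−βz) dz = phi₀·(e^(−β·z₁) − e^(−β·z₂)) / (β·(z₂−z₁))
e^(−0.37×2.9) = 0.3420; e^(−0.37×4) = 0.2276
⟨phi⟩ = 0.57 × (0.3420 − 0.2276) / (0.37 × 1.1) = 0.57 × 0.2809 = 0.1601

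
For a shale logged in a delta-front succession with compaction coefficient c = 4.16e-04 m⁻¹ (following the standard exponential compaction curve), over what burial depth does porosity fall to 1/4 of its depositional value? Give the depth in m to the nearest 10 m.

Working in km (1 km = 1000 m; c in km⁻¹ = c in m⁻¹ × 1000):
n/n₀ = 1/4 ⇒ exp(−c·z) = 1/4 ⇒ z = ln(4) / c
z = 1.3863 / 0.416 = 3.332 km

3330 m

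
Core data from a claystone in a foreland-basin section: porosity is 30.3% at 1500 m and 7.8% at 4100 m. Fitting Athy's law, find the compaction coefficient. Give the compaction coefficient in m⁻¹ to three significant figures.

Working in km (1 km = 1000 m; c in km⁻¹ = c in m⁻¹ × 1000):
Athy: φ(d) = φ₀ e^(−cd) ⇒ φ₁/φ₂ = e^{c(d₂−d₁)} ⇒ c = ln(φ₁/φ₂)/(d₂−d₁)
c = ln(0.303/0.078) / (4.1 − 1.5) = ln(3.885) / 2.6 = 1.3570 / 2.6 = 0.5219 km⁻¹

0.000522 m⁻¹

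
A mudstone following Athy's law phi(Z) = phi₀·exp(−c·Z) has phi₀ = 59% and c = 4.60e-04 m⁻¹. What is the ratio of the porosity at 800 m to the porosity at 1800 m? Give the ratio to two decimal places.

1.58

Working in km (1 km = 1000 m; c in km⁻¹ = c in m⁻¹ × 1000):
phi(Z₁)/phi(Z₂) = e^(−c·Z₁)/e^(−c·Z₂) = e^{c(Z₂−Z₁)}
= exp(0.46 × 1) = exp(0.46) = 1.5841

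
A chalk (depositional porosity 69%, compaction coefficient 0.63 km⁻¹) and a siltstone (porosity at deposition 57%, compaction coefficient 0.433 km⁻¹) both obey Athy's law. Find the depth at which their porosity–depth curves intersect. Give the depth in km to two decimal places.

Set n₀ₐ e^(−cₐd) = n₀ᵦ e^(−cᵦd) ⇒ ln(n₀ₐ/n₀ᵦ) = (cₐ − cᵦ)·d
d = ln(0.69/0.57) / (0.63 − 0.433) = 0.1911 / 0.197 = 0.970 km

0.97 km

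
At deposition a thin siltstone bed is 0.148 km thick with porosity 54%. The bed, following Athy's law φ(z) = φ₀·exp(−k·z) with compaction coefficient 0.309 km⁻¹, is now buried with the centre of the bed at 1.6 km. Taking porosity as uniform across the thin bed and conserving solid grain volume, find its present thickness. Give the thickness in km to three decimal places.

0.102 km

Porosity at 1.6 km: φ = 0.54·exp(−0.309×1.6) = 0.3294
Solid-volume conservation: h(1−φ) = h₀(1−φ₀) ⇒ h = h₀·(1−φ₀)/(1−φ)
h = 0.148 × (1 − 0.54)/(1 − 0.3294) = 0.148 × 0.6859 = 0.1015 km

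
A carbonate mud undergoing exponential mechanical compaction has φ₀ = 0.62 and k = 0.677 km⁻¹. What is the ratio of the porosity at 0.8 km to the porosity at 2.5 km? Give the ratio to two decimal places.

φ(d₁)/φ(d₂) = e^(−k·d₁)/e^(−k·d₂) = e^{k(d₂−d₁)}
= exp(0.677 × 1.7) = exp(1.151) = 3.1610

3.16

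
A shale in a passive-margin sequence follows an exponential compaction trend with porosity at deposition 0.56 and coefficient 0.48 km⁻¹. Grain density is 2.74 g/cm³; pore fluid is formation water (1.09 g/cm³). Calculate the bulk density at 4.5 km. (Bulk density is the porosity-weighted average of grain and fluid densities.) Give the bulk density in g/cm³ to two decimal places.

Porosity at depth: phi = 0.56·exp(−0.48×4.5) = 0.56×0.1153 = 0.0646
Bulk density: ρ_b = (1−phi)ρ_g + phi·ρ_f = 0.9354×2.74 + 0.0646×1.09
       = 2.563 + 0.070 = 2.633 g/cm³

2.63 g/cm³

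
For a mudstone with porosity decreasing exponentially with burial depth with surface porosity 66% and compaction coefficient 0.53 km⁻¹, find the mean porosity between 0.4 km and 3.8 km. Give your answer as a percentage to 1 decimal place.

⟨n⟩ = (1/(z₂−z₁)) ∫ n₀ e^(−cz) dz = n₀·(e^(−c·z₁) − e^(−c·z₂)) / (c·(z₂−z₁))
e^(−0.53×0.4) = 0.8090; e^(−0.53×3.8) = 0.1335
⟨n⟩ = 0.66 × (0.8090 − 0.1335) / (0.53 × 3.4) = 0.66 × 0.3749 = 0.2474

24.7%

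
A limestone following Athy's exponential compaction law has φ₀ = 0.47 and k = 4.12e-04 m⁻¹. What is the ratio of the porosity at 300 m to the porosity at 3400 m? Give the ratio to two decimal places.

Working in km (1 km = 1000 m; k in km⁻¹ = k in m⁻¹ × 1000):
φ(z₁)/φ(z₂) = e^(−k·z₁)/e^(−k·z₂) = e^{k(z₂−z₁)}
= exp(0.412 × 3.1) = exp(1.277) = 3.5866

3.59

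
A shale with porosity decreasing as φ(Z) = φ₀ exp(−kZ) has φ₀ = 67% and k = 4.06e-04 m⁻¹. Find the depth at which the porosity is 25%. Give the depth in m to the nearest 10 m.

2430 m

Working in km (1 km = 1000 m; k in km⁻¹ = k in m⁻¹ × 1000):
Invert Athy's law: Z = ln(φ₀/φ) / k
Z = ln(0.67/0.25) / 0.406 = ln(2.68) / 0.406 = 0.9858 / 0.406 = 2.428 km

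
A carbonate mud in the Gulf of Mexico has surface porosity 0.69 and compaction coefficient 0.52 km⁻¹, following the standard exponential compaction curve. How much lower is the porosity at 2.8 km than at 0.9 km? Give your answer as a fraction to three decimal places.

φ(0.9) = 0.69·e^(−0.52×0.9) = 0.4321
φ(2.8) = 0.69·e^(−0.52×2.8) = 0.1609
Δφ = 0.4321 − 0.1609 = 0.2712

0.271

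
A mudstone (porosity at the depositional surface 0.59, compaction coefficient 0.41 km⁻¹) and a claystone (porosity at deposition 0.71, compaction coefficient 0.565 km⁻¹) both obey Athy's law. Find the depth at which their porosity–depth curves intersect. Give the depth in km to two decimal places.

1.19 km

Set n₀ₐ e^(−cₐd) = n₀ᵦ e^(−cᵦd) ⇒ ln(n₀ₐ/n₀ᵦ) = (cₐ − cᵦ)·d
d = ln(0.59/0.71) / (0.41 − 0.565) = -0.1851 / -0.155 = 1.194 km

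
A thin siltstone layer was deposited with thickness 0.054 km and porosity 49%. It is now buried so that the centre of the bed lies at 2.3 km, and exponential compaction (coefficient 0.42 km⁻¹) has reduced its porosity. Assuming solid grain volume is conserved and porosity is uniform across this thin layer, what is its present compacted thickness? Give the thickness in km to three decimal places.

Porosity at 2.3 km: n = 0.49·exp(−0.42×2.3) = 0.1865
Solid-volume conservation: h(1−n) = h₀(1−n₀) ⇒ h = h₀·(1−n₀)/(1−n)
h = 0.054 × (1 − 0.49)/(1 − 0.1865) = 0.054 × 0.6269 = 0.0339 km

0.034 km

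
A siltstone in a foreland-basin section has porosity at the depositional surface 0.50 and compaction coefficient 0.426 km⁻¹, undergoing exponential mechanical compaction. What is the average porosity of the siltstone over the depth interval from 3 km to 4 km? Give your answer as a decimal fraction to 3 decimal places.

0.113

⟨phi⟩ = (1/(z₂−z₁)) ∫ phi₀ e^(−cz) dz = phi₀·(e^(−c·z₁) − e^(−c·z₂)) / (c·(z₂−z₁))
e^(−0.426×3) = 0.2786; e^(−0.426×4) = 0.1820
⟨phi⟩ = 0.5 × (0.2786 − 0.1820) / (0.426 × 1) = 0.5 × 0.2269 = 0.1134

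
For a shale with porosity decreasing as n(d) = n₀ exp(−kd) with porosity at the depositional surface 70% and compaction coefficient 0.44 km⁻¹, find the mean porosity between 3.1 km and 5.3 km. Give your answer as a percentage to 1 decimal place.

11.5%

⟨n⟩ = (1/(d₂−d₁)) ∫ n₀ e^(−kd) dd = n₀·(e^(−k·d₁) − e^(−k·d₂)) / (k·(d₂−d₁))
e^(−0.44×3.1) = 0.2556; e^(−0.44×5.3) = 0.0971
⟨n⟩ = 0.7 × (0.2556 − 0.0971) / (0.44 × 2.2) = 0.7 × 0.1638 = 0.1146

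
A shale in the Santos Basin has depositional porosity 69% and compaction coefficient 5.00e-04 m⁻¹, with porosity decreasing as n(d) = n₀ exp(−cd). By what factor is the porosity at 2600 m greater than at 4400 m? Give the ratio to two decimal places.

Working in km (1 km = 1000 m; c in km⁻¹ = c in m⁻¹ × 1000):
n(d₁)/n(d₂) = e^(−c·d₁)/e^(−c·d₂) = e^{c(d₂−d₁)}
= exp(0.5 × 1.8) = exp(0.9) = 2.4596

2.46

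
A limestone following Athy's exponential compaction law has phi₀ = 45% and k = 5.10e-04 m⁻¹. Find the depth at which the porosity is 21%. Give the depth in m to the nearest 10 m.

Working in km (1 km = 1000 m; k in km⁻¹ = k in m⁻¹ × 1000):
Invert Athy's law: Z = ln(phi₀/phi) / k
Z = ln(0.45/0.21) / 0.51 = ln(2.143) / 0.51 = 0.7621 / 0.51 = 1.494 km

1490 m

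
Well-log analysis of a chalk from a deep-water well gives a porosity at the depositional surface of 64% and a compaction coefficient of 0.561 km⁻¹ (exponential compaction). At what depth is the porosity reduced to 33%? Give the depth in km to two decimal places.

Invert Athy's law: Z = ln(phi₀/phi) / c
Z = ln(0.64/0.33) / 0.561 = ln(1.939) / 0.561 = 0.6624 / 0.561 = 1.181 km

1.18 km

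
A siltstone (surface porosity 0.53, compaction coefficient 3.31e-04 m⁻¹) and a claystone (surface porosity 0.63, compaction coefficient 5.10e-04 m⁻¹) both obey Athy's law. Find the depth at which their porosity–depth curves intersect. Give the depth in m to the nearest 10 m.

Working in km (1 km = 1000 m; k in km⁻¹ = k in m⁻¹ × 1000):
Set phi₀ₐ e^(−kₐZ) = phi₀ᵦ e^(−kᵦZ) ⇒ ln(phi₀ₐ/phi₀ᵦ) = (kₐ − kᵦ)·Z
Z = ln(0.53/0.63) / (0.331 − 0.51) = -0.1728 / -0.179 = 0.966 km

970 m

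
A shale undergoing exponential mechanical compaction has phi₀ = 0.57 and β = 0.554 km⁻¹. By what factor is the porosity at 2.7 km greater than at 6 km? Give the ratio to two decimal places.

phi(d₁)/phi(d₂) = e^(−β·d₁)/e^(−β·d₂) = e^{β(d₂−d₁)}
= exp(0.554 × 3.3) = exp(1.828) = 6.2227

6.22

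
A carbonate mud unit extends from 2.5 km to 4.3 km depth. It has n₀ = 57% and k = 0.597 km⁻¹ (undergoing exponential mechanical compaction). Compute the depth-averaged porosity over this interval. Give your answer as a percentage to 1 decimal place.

7.9%

⟨n⟩ = (1/(d₂−d₁)) ∫ n₀ e^(−kd) dd = n₀·(e^(−k·d₁) − e^(−k·d₂)) / (k·(d₂−d₁))
e^(−0.597×2.5) = 0.2248; e^(−0.597×4.3) = 0.0768
⟨n⟩ = 0.57 × (0.2248 − 0.0768) / (0.597 × 1.8) = 0.57 × 0.1378 = 0.0785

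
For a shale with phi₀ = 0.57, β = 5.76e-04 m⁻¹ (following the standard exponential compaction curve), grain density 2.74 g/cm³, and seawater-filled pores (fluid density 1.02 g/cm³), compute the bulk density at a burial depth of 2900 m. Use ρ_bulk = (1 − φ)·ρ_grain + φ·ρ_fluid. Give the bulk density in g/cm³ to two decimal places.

2.56 g/cm³

Working in km (1 km = 1000 m; β in km⁻¹ = β in m⁻¹ × 1000):
Porosity at depth: phi = 0.57·exp(−0.576×2.9) = 0.57×0.1882 = 0.1073
Bulk density: ρ_b = (1−phi)ρ_g + phi·ρ_f = 0.8927×2.74 + 0.1073×1.02
       = 2.446 + 0.109 = 2.556 g/cm³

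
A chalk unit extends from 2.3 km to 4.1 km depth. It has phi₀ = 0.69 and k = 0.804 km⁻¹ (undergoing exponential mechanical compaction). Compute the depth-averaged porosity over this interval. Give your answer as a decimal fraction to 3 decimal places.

0.057

⟨phi⟩ = (1/(z₂−z₁)) ∫ phi₀ e^(−kz) dz = phi₀·(e^(−k·z₁) − e^(−k·z₂)) / (k·(z₂−z₁))
e^(−0.804×2.3) = 0.1574; e^(−0.804×4.1) = 0.0370
⟨phi⟩ = 0.69 × (0.1574 − 0.0370) / (0.804 × 1.8) = 0.69 × 0.0832 = 0.0574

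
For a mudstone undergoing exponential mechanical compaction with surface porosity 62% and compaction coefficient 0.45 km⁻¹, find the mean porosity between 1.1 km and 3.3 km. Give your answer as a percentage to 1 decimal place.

⟨n⟩ = (1/(z₂−z₁)) ∫ n₀ e^(−kz) dz = n₀·(e^(−k·z₁) − e^(−k·z₂)) / (k·(z₂−z₁))
e^(−0.45×1.1) = 0.6096; e^(−0.45×3.3) = 0.2265
⟨n⟩ = 0.62 × (0.6096 − 0.2265) / (0.45 × 2.2) = 0.62 × 0.3869 = 0.2399

24.0%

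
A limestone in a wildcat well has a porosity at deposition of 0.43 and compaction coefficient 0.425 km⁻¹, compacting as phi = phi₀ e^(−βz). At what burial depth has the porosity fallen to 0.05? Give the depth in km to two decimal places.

5.06 km

Invert Athy's law: z = ln(phi₀/phi) / β
z = ln(0.43/0.05) / 0.425 = ln(8.6) / 0.425 = 2.1518 / 0.425 = 5.063 km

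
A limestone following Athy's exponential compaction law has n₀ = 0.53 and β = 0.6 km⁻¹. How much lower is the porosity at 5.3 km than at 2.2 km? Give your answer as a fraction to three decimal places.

n(2.2) = 0.53·e^(−0.6×2.2) = 0.1416
n(5.3) = 0.53·e^(−0.6×5.3) = 0.0220
Δn = 0.1416 − 0.0220 = 0.1195

0.120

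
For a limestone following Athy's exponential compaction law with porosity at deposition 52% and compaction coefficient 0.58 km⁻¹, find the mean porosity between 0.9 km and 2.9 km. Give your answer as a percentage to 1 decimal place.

18.3%

⟨φ⟩ = (1/(d₂−d₁)) ∫ φ₀ e^(−βd) dd = φ₀·(e^(−β·d₁) − e^(−β·d₂)) / (β·(d₂−d₁))
e^(−0.58×0.9) = 0.5933; e^(−0.58×2.9) = 0.1860
⟨φ⟩ = 0.52 × (0.5933 − 0.1860) / (0.58 × 2) = 0.52 × 0.3511 = 0.1826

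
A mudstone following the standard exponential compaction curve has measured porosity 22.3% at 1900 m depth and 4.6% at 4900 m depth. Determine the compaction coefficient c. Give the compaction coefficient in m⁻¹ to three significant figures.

0.000526 m⁻¹

Working in km (1 km = 1000 m; c in km⁻¹ = c in m⁻¹ × 1000):
Athy: phi(d) = phi₀ e^(−cd) ⇒ phi₁/phi₂ = e^{c(d₂−d₁)} ⇒ c = ln(phi₁/phi₂)/(d₂−d₁)
c = ln(0.223/0.046) / (4.9 − 1.9) = ln(4.848) / 3 = 1.5785 / 3 = 0.5262 km⁻¹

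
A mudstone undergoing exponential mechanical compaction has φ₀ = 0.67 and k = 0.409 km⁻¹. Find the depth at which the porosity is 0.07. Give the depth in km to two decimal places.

5.52 km

Invert Athy's law: Z = ln(φ₀/φ) / k
Z = ln(0.67/0.07) / 0.409 = ln(9.571) / 0.409 = 2.2588 / 0.409 = 5.523 km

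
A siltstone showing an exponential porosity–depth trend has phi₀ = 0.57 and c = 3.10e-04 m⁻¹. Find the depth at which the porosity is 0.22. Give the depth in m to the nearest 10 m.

3070 m

Working in km (1 km = 1000 m; c in km⁻¹ = c in m⁻¹ × 1000):
Invert Athy's law: Z = ln(phi₀/phi) / c
Z = ln(0.57/0.22) / 0.31 = ln(2.591) / 0.31 = 0.9520 / 0.31 = 3.071 km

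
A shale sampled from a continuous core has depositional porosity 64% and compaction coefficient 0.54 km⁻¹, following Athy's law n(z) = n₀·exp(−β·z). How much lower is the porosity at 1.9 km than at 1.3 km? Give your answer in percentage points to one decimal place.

n(1.3) = 0.64·e^(−0.54×1.3) = 0.3172
n(1.9) = 0.64·e^(−0.54×1.9) = 0.2294
Δn = 0.3172 − 0.2294 = 0.0878

8.8 percentage points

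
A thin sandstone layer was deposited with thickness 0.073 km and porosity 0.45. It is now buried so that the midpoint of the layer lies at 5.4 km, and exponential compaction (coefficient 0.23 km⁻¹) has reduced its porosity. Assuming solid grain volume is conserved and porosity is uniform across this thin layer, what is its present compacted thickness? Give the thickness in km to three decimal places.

Porosity at 5.4 km: φ = 0.45·exp(−0.23×5.4) = 0.1300
Solid-volume conservation: h(1−φ) = h₀(1−φ₀) ⇒ h = h₀·(1−φ₀)/(1−φ)
h = 0.073 × (1 − 0.45)/(1 − 0.1300) = 0.073 × 0.6322 = 0.0461 km

0.046 km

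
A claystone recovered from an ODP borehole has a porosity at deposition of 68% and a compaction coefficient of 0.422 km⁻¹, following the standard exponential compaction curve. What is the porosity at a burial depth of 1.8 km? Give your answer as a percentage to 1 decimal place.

phi = phi₀·exp(−c·Z) = 0.68 × exp(−0.422 × 1.8) = 0.68 × exp(−0.7596)
  = 0.68 × 0.4679 = 0.3181

31.8%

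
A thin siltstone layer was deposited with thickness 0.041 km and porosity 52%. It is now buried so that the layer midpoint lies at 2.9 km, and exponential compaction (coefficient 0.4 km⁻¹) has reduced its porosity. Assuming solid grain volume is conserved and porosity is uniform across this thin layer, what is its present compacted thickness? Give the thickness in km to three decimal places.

Porosity at 2.9 km: phi = 0.52·exp(−0.4×2.9) = 0.1630
Solid-volume conservation: h(1−phi) = h₀(1−phi₀) ⇒ h = h₀·(1−phi₀)/(1−phi)
h = 0.041 × (1 − 0.52)/(1 − 0.1630) = 0.041 × 0.5735 = 0.0235 km

0.024 km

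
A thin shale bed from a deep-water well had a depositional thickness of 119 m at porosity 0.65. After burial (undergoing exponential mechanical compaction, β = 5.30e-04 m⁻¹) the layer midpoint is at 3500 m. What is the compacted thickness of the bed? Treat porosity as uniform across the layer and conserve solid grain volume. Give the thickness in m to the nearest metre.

46 m

Working in km (1 km = 1000 m; β in km⁻¹ = β in m⁻¹ × 1000):
Porosity at 3.5 km: n = 0.65·exp(−0.53×3.5) = 0.1017
Solid-volume conservation: h(1−n) = h₀(1−n₀) ⇒ h = h₀·(1−n₀)/(1−n)
h = 0.119 × (1 − 0.65)/(1 − 0.1017) = 0.119 × 0.3896 = 0.0464 km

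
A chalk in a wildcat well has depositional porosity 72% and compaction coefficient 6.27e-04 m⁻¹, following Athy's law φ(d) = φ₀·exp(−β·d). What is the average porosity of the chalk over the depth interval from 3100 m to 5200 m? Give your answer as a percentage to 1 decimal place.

Working in km (1 km = 1000 m; β in km⁻¹ = β in m⁻¹ × 1000):
⟨φ⟩ = (1/(d₂−d₁)) ∫ φ₀ e^(−βd) dd = φ₀·(e^(−β·d₁) − e^(−β·d₂)) / (β·(d₂−d₁))
e^(−0.627×3.1) = 0.1432; e^(−0.627×5.2) = 0.0384
⟨φ⟩ = 0.72 × (0.1432 − 0.0384) / (0.627 × 2.1) = 0.72 × 0.0796 = 0.0573

5.7%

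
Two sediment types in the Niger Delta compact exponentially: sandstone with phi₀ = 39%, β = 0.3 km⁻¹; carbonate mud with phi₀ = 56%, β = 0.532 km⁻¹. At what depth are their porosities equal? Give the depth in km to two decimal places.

1.56 km

Set phi₀ₐ e^(−βₐd) = phi₀ᵦ e^(−βᵦd) ⇒ ln(phi₀ₐ/phi₀ᵦ) = (βₐ − βᵦ)·d
d = ln(0.39/0.56) / (0.3 − 0.532) = -0.3618 / -0.232 = 1.559 km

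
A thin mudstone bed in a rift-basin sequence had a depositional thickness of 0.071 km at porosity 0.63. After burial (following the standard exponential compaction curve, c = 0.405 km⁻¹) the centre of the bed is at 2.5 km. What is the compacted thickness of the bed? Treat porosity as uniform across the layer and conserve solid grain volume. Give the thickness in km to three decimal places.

Porosity at 2.5 km: φ = 0.63·exp(−0.405×2.5) = 0.2289
Solid-volume conservation: h(1−φ) = h₀(1−φ₀) ⇒ h = h₀·(1−φ₀)/(1−φ)
h = 0.071 × (1 − 0.63)/(1 − 0.2289) = 0.071 × 0.4798 = 0.0341 km

0.034 km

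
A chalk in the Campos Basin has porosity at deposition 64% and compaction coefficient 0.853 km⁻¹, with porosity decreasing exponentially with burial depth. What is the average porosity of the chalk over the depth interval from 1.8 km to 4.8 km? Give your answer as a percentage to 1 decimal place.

⟨n⟩ = (1/(d₂−d₁)) ∫ n₀ e^(−kd) dd = n₀·(e^(−k·d₁) − e^(−k·d₂)) / (k·(d₂−d₁))
e^(−0.853×1.8) = 0.2154; e^(−0.853×4.8) = 0.0167
⟨n⟩ = 0.64 × (0.2154 − 0.0167) / (0.853 × 3) = 0.64 × 0.0776 = 0.0497

5.0%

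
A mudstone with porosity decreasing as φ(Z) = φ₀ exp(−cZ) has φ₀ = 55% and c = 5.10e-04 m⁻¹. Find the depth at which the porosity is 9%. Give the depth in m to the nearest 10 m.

3550 m

Working in km (1 km = 1000 m; c in km⁻¹ = c in m⁻¹ × 1000):
Invert Athy's law: Z = ln(φ₀/φ) / c
Z = ln(0.55/0.09) / 0.51 = ln(6.111) / 0.51 = 1.8101 / 0.51 = 3.549 km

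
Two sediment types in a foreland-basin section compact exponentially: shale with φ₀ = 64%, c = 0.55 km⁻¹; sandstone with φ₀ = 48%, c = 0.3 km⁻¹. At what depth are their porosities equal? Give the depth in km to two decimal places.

1.15 km

Set φ₀ₐ e^(−cₐd) = φ₀ᵦ e^(−cᵦd) ⇒ ln(φ₀ₐ/φ₀ᵦ) = (cₐ − cᵦ)·d
d = ln(0.64/0.48) / (0.55 − 0.3) = 0.2877 / 0.25 = 1.151 km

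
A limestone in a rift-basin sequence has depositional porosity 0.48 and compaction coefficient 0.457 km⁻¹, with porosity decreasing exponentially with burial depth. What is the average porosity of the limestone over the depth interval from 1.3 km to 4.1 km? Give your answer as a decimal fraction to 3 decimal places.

0.149

⟨n⟩ = (1/(Z₂−Z₁)) ∫ n₀ e^(−kZ) dZ = n₀·(e^(−k·Z₁) − e^(−k·Z₂)) / (k·(Z₂−Z₁))
e^(−0.457×1.3) = 0.5521; e^(−0.457×4.1) = 0.1536
⟨n⟩ = 0.48 × (0.5521 − 0.1536) / (0.457 × 2.8) = 0.48 × 0.3114 = 0.1495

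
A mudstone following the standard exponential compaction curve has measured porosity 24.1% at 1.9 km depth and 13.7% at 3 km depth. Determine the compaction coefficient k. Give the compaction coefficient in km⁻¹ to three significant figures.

0.513 km⁻¹

Athy: φ(Z) = φ₀ e^(−kZ) ⇒ φ₁/φ₂ = e^{k(Z₂−Z₁)} ⇒ k = ln(φ₁/φ₂)/(Z₂−Z₁)
k = ln(0.241/0.137) / (3 − 1.9) = ln(1.759) / 1.1 = 0.5648 / 1.1 = 0.5135 km⁻¹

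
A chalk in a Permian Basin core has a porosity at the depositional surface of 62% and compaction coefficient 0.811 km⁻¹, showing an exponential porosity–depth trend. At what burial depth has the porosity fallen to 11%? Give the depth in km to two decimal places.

Invert Athy's law: d = ln(φ₀/φ) / β
d = ln(0.62/0.11) / 0.811 = ln(5.636) / 0.811 = 1.7292 / 0.811 = 2.132 km

2.13 km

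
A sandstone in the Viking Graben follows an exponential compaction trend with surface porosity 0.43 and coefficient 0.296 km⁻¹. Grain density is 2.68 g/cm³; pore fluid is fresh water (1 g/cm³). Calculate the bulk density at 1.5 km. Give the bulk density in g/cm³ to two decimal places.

2.22 g/cm³

Porosity at depth: φ = 0.43·exp(−0.296×1.5) = 0.43×0.6415 = 0.2758
Bulk density: ρ_b = (1−φ)ρ_g + φ·ρ_f = 0.7242×2.68 + 0.2758×1
       = 1.941 + 0.276 = 2.217 g/cm³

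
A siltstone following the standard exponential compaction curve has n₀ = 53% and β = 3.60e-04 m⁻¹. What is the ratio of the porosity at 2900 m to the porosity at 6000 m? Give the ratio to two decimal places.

3.05

Working in km (1 km = 1000 m; β in km⁻¹ = β in m⁻¹ × 1000):
n(z₁)/n(z₂) = e^(−β·z₁)/e^(−β·z₂) = e^{β(z₂−z₁)}
= exp(0.36 × 3.1) = exp(1.116) = 3.0526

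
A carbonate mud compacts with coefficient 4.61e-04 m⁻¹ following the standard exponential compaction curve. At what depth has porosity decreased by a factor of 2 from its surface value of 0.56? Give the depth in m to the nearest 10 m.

1500 m

Working in km (1 km = 1000 m; c in km⁻¹ = c in m⁻¹ × 1000):
φ/φ₀ = 1/2 ⇒ exp(−c·d) = 1/2 ⇒ d = ln(2) / c
d = 0.6931 / 0.461 = 1.504 km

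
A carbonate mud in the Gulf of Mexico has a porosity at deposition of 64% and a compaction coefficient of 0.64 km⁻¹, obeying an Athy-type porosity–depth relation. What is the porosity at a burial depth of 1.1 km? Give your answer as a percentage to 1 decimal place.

31.7%

φ = φ₀·exp(−β·Z) = 0.64 × exp(−0.64 × 1.1) = 0.64 × exp(−0.704)
  = 0.64 × 0.4946 = 0.3165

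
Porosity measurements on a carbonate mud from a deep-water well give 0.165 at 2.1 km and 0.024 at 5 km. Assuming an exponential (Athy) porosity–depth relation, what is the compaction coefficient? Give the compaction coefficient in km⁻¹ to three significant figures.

Athy: phi(Z) = phi₀ e^(−kZ) ⇒ phi₁/phi₂ = e^{k(Z₂−Z₁)} ⇒ k = ln(phi₁/phi₂)/(Z₂−Z₁)
k = ln(0.165/0.024) / (5 − 2.1) = ln(6.875) / 2.9 = 1.9279 / 2.9 = 0.6648 km⁻¹

0.665 km⁻¹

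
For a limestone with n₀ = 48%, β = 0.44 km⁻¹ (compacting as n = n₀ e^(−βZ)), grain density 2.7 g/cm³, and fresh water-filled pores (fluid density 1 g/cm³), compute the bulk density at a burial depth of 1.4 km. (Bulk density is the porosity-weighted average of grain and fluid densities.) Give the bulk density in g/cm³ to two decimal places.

2.26 g/cm³

Porosity at depth: n = 0.48·exp(−0.44×1.4) = 0.48×0.5401 = 0.2592
Bulk density: ρ_b = (1−n)ρ_g + n·ρ_f = 0.7408×2.7 + 0.2592×1
       = 2.000 + 0.259 = 2.259 g/cm³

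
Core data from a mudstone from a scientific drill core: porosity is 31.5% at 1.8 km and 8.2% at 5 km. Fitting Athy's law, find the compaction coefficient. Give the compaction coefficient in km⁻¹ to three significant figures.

0.421 km⁻¹

Athy: n(Z) = n₀ e^(−cZ) ⇒ n₁/n₂ = e^{c(Z₂−Z₁)} ⇒ c = ln(n₁/n₂)/(Z₂−Z₁)
c = ln(0.315/0.082) / (5 − 1.8) = ln(3.841) / 3.2 = 1.3459 / 3.2 = 0.4206 km⁻¹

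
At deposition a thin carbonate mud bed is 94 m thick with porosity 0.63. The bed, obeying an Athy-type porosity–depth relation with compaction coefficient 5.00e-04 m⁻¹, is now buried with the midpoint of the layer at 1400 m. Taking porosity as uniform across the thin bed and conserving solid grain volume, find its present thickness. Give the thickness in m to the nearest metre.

51 m

Working in km (1 km = 1000 m; c in km⁻¹ = c in m⁻¹ × 1000):
Porosity at 1.4 km: phi = 0.63·exp(−0.5×1.4) = 0.3128
Solid-volume conservation: h(1−phi) = h₀(1−phi₀) ⇒ h = h₀·(1−phi₀)/(1−phi)
h = 0.094 × (1 − 0.63)/(1 − 0.3128) = 0.094 × 0.5385 = 0.0506 km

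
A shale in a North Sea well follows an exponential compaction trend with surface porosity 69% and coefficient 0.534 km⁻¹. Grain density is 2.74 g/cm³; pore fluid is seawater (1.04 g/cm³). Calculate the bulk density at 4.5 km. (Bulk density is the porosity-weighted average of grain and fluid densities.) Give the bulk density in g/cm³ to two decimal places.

Porosity at depth: φ = 0.69·exp(−0.534×4.5) = 0.69×0.0904 = 0.0624
Bulk density: ρ_b = (1−φ)ρ_g + φ·ρ_f = 0.9376×2.74 + 0.0624×1.04
       = 2.569 + 0.065 = 2.634 g/cm³

2.63 g/cm³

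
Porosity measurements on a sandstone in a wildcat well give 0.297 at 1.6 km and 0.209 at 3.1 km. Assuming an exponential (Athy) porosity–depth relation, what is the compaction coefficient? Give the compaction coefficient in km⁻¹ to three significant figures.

Athy: φ(Z) = φ₀ e^(−kZ) ⇒ φ₁/φ₂ = e^{k(Z₂−Z₁)} ⇒ k = ln(φ₁/φ₂)/(Z₂−Z₁)
k = ln(0.297/0.209) / (3.1 − 1.6) = ln(1.421) / 1.5 = 0.3514 / 1.5 = 0.2343 km⁻¹

0.234 km⁻¹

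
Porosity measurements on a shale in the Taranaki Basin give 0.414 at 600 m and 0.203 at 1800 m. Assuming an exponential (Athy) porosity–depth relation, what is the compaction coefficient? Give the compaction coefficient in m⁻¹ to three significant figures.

Working in km (1 km = 1000 m; c in km⁻¹ = c in m⁻¹ × 1000):
Athy: φ(Z) = φ₀ e^(−cZ) ⇒ φ₁/φ₂ = e^{c(Z₂−Z₁)} ⇒ c = ln(φ₁/φ₂)/(Z₂−Z₁)
c = ln(0.414/0.203) / (1.8 − 0.6) = ln(2.039) / 1.2 = 0.7127 / 1.2 = 0.5939 km⁻¹

0.000594 m⁻¹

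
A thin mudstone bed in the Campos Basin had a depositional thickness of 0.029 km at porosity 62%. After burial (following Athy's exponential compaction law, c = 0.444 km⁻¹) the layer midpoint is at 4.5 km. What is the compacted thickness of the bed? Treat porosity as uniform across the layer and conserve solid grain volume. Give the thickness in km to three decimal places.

Porosity at 4.5 km: phi = 0.62·exp(−0.444×4.5) = 0.0841
Solid-volume conservation: h(1−phi) = h₀(1−phi₀) ⇒ h = h₀·(1−phi₀)/(1−phi)
h = 0.029 × (1 − 0.62)/(1 − 0.0841) = 0.029 × 0.4149 = 0.0120 km

0.012 km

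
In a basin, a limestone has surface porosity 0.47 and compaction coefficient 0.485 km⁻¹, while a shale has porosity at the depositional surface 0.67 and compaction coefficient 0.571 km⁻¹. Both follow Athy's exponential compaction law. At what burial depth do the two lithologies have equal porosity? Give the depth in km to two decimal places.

4.12 km

Set n₀ₐ e^(−kₐZ) = n₀ᵦ e^(−kᵦZ) ⇒ ln(n₀ₐ/n₀ᵦ) = (kₐ − kᵦ)·Z
Z = ln(0.47/0.67) / (0.485 − 0.571) = -0.3545 / -0.086 = 4.123 km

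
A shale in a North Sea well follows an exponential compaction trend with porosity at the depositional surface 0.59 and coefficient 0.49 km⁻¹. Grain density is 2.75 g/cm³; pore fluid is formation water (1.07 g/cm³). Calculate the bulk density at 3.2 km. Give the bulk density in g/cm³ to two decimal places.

Porosity at depth: φ = 0.59·exp(−0.49×3.2) = 0.59×0.2085 = 0.1230
Bulk density: ρ_b = (1−φ)ρ_g + φ·ρ_f = 0.8770×2.75 + 0.1230×1.07
       = 2.412 + 0.132 = 2.543 g/cm³

2.54 g/cm³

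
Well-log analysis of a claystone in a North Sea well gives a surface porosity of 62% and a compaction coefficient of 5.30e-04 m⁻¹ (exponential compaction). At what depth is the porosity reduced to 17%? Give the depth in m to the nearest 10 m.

Working in km (1 km = 1000 m; k in km⁻¹ = k in m⁻¹ × 1000):
Invert Athy's law: d = ln(φ₀/φ) / k
d = ln(0.62/0.17) / 0.53 = ln(3.647) / 0.53 = 1.2939 / 0.53 = 2.441 km

2440 m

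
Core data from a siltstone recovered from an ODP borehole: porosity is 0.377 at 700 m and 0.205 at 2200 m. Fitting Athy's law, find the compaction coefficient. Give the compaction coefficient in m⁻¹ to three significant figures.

Working in km (1 km = 1000 m; β in km⁻¹ = β in m⁻¹ × 1000):
Athy: φ(Z) = φ₀ e^(−βZ) ⇒ φ₁/φ₂ = e^{β(Z₂−Z₁)} ⇒ β = ln(φ₁/φ₂)/(Z₂−Z₁)
β = ln(0.377/0.205) / (2.2 − 0.7) = ln(1.839) / 1.5 = 0.6092 / 1.5 = 0.4062 km⁻¹

0.000406 m⁻¹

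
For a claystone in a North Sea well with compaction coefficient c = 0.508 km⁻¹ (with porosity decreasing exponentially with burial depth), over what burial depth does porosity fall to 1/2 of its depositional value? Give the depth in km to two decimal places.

n/n₀ = 1/2 ⇒ exp(−c·Z) = 1/2 ⇒ Z = ln(2) / c
Z = 0.6931 / 0.508 = 1.364 km

1.36 km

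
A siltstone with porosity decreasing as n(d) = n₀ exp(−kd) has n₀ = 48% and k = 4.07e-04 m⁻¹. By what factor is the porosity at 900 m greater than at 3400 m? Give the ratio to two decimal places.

Working in km (1 km = 1000 m; k in km⁻¹ = k in m⁻¹ × 1000):
n(d₁)/n(d₂) = e^(−k·d₁)/e^(−k·d₂) = e^{k(d₂−d₁)}
= exp(0.407 × 2.5) = exp(1.017) = 2.7663

2.77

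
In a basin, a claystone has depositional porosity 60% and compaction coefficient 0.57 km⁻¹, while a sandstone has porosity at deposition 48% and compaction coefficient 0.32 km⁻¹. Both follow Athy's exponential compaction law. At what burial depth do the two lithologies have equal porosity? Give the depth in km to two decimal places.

0.89 km

Set n₀ₐ e^(−kₐd) = n₀ᵦ e^(−kᵦd) ⇒ ln(n₀ₐ/n₀ᵦ) = (kₐ − kᵦ)·d
d = ln(0.6/0.48) / (0.57 − 0.32) = 0.2231 / 0.25 = 0.893 km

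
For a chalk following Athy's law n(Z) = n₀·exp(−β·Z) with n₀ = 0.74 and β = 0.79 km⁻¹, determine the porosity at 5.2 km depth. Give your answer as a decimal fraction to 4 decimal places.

n = n₀·exp(−β·Z) = 0.74 × exp(−0.79 × 5.2) = 0.74 × exp(−4.108)
  = 0.74 × 0.0164 = 0.0122

0.0122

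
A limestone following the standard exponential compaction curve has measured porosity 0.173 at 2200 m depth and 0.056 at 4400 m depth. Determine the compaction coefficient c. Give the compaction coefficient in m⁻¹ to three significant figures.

Working in km (1 km = 1000 m; c in km⁻¹ = c in m⁻¹ × 1000):
Athy: phi(Z) = phi₀ e^(−cZ) ⇒ phi₁/phi₂ = e^{c(Z₂−Z₁)} ⇒ c = ln(phi₁/phi₂)/(Z₂−Z₁)
c = ln(0.173/0.056) / (4.4 − 2.2) = ln(3.089) / 2.2 = 1.1279 / 2.2 = 0.5127 km⁻¹

0.000513 m⁻¹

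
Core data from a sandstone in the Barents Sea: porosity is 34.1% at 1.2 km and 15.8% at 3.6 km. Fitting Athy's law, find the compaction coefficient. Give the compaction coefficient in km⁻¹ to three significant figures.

Athy: phi(Z) = phi₀ e^(−cZ) ⇒ phi₁/phi₂ = e^{c(Z₂−Z₁)} ⇒ c = ln(phi₁/phi₂)/(Z₂−Z₁)
c = ln(0.341/0.158) / (3.6 − 1.2) = ln(2.158) / 2.4 = 0.7693 / 2.4 = 0.3205 km⁻¹

0.321 km⁻¹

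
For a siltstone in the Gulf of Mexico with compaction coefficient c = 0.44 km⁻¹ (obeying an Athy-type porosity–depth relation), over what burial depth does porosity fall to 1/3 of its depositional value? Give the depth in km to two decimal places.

2.50 km

n/n₀ = 1/3 ⇒ exp(−c·z) = 1/3 ⇒ z = ln(3) / c
z = 1.0986 / 0.44 = 2.497 km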